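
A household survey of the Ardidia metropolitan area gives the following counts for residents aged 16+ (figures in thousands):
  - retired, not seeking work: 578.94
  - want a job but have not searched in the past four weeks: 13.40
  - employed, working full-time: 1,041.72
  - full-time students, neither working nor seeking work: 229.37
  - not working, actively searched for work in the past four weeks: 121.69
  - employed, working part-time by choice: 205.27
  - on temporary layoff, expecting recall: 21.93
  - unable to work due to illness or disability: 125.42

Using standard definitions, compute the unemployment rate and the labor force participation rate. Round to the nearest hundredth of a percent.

Unemployment rate ≈ 10.33%; labor force participation rate ≈ 59.49%.

Employed = 1,041.72 + 205.27 = 1,246.99 thousand.
Unemployed = 121.69 + 21.93 = 143.62 thousand (jobless and actively searching, or on temporary layoff).
Labor force = 1,246.99 + 143.62 = 1,390.61 thousand.
Not in labor force = 578.94 + 13.40 + 229.37 + 125.42 = 947.13 thousand (those not working and not actively searching are outside the labor force — including those who want a job but have given up searching).
Civilian working-age population = 1,390.61 + 947.13 = 2,337.74 thousand.
Unemployment rate = 143.62 / 1,390.61 = 10.33%.
Labor force participation rate = 1,390.61 / 2,337.74 = 59.49%.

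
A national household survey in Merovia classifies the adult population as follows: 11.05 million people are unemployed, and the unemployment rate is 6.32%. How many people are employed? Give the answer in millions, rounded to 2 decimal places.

About 163.79 million are employed.

Labor force = U / u = 11.05 / 0.0632 ≈ 174.84 million.
Employed = labor force − unemployed = 174.84 − 11.05 = 163.79 million.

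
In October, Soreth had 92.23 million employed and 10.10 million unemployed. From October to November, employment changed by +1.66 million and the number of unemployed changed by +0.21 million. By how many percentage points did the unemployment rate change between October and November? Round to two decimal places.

October: labor force = 92.23 + 10.10 = 102.33; u = 10.10/102.33 = 9.87%.
November: labor force = 93.89 + 10.31 = 104.20; u = 10.31/104.20 = 9.89%.
Change = 9.89% − 9.87% = +0.02 pp.

The unemployment rate changed by +0.02 percentage points.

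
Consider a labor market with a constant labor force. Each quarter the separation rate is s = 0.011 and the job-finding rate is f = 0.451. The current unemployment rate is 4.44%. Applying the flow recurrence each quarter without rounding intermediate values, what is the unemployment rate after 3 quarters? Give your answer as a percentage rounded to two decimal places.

With a fixed labor force, u_{t+1} = u_t + s·(1−u_t) − f·u_t = u_t·(1−s−f) + s.
Here 1−s−f = 0.538 and s = 0.011.
u_1 = 0.044400 × 0.538 + 0.011 = 0.034887.
u_2 = 0.034887 × 0.538 + 0.011 = 0.029769.
u_3 = 0.029769 × 0.538 + 0.011 = 0.027016.

Unemployment rate after three quarters ≈ 2.70%.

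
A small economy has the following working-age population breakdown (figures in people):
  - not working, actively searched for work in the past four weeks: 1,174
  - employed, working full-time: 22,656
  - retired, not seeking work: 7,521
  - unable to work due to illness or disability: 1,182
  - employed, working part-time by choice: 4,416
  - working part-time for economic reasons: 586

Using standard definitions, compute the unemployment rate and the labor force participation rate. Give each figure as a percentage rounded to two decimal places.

Employed = 22,656 + 4,416 + 586 = 27,658 (anyone who worked, including part-time for economic reasons, counts as employed).
Unemployed = 1,174.
Labor force = 27,658 + 1,174 = 28,832.
Not in labor force = 7,521 + 1,182 = 8,703 (those not working and not actively searching are outside the labor force).
Civilian working-age population = 28,832 + 8,703 = 37,535.
Unemployment rate = 1,174 / 28,832 = 4.07%.
Labor force participation rate = 28,832 / 37,535 = 76.81%.

Unemployment rate ≈ 4.07%; labor force participation rate ≈ 76.81%.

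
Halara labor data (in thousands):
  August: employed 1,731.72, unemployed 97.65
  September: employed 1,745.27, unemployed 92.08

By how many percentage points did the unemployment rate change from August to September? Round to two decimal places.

August: labor force = 1,731.72 + 97.65 = 1,829.37; u = 97.65/1,829.37 = 5.34%.
September: labor force = 1,745.27 + 92.08 = 1,837.35; u = 92.08/1,837.35 = 5.01%.
Change = 5.01% − 5.34% = −0.33 pp.

The unemployment rate changed by −0.33 percentage points.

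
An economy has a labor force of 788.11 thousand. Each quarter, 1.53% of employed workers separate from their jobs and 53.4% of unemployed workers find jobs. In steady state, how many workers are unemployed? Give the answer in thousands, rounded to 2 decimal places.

About 21.95 thousand are unemployed in steady state.

Steady-state unemployment rate u* = s/(s+f) = 1.53/(1.53+53.4) = 0.027854.
Unemployed = u* × labor force = 0.027854 × 788.11 ≈ 21.95 thousand.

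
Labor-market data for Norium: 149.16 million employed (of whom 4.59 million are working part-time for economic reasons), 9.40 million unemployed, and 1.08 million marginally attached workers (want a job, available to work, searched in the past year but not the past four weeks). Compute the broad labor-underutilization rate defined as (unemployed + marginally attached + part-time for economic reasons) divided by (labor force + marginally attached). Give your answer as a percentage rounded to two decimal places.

Labor force = 149.16 + 9.40 = 158.56 million.
Numerator = 9.40 + 1.08 + 4.59 = 15.07 million.
Denominator = 158.56 + 1.08 = 159.64 million.
Broad rate = 15.07 / 159.64 = 9.44%.

Broad underutilization rate ≈ 9.44%.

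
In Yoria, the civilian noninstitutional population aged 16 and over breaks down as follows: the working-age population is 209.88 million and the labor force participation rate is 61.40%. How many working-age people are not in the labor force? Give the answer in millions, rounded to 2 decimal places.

About 81.01 million are not in the labor force.

Share not in the labor force = 1 − 0.6140 = 0.3860.
Not in labor force = 0.3860 × 209.88 ≈ 81.01 million.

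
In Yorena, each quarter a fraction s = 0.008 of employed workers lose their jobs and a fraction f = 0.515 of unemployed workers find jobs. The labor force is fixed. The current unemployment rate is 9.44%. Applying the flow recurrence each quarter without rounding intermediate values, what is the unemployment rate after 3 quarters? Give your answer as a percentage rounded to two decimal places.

Unemployment rate after three quarters ≈ 2.39%.

With a fixed labor force, u_{t+1} = u_t + s·(1−u_t) − f·u_t = u_t·(1−s−f) + s.
Here 1−s−f = 0.477 and s = 0.008.
u_1 = 0.094400 × 0.477 + 0.008 = 0.053029.
u_2 = 0.053029 × 0.477 + 0.008 = 0.033295.
u_3 = 0.033295 × 0.477 + 0.008 = 0.023882.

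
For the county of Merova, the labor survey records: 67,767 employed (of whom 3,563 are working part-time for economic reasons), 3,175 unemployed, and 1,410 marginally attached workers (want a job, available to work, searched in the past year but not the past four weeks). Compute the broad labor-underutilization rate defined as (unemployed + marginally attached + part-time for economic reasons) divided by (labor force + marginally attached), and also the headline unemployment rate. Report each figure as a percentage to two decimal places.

Broad underutilization rate ≈ 11.26%; headline unemployment rate ≈ 4.48%.

Labor force = 67,767 + 3,175 = 70,942.
Numerator = 3,175 + 1,410 + 3,563 = 8,148.
Denominator = 70,942 + 1,410 = 72,352.
Broad rate = 8,148 / 72,352 = 11.26%.
Headline unemployment rate = 3,175 / 70,942 = 4.48%.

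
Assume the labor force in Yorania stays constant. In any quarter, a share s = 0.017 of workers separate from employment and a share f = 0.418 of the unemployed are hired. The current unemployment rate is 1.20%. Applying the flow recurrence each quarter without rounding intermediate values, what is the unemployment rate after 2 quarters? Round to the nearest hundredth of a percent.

Unemployment rate after two quarters ≈ 3.04%.

With a fixed labor force, u_{t+1} = u_t + s·(1−u_t) − f·u_t = u_t·(1−s−f) + s.
Here 1−s−f = 0.565 and s = 0.017.
u_1 = 0.012000 × 0.565 + 0.017 = 0.023780.
u_2 = 0.023780 × 0.565 + 0.017 = 0.030436.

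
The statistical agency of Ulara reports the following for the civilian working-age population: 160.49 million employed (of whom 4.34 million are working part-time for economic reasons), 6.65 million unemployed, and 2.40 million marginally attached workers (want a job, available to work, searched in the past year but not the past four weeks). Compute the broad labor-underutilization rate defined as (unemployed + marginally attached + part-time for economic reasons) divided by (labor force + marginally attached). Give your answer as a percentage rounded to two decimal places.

Labor force = 160.49 + 6.65 = 167.14 million.
Numerator = 6.65 + 2.40 + 4.34 = 13.39 million.
Denominator = 167.14 + 2.40 = 169.54 million.
Broad rate = 13.39 / 169.54 = 7.90%.

Broad underutilization rate ≈ 7.90%.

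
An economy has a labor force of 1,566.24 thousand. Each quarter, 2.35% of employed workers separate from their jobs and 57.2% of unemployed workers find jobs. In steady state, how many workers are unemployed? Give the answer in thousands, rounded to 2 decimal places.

About 61.81 thousand are unemployed in steady state.

Steady-state unemployment rate u* = s/(s+f) = 2.35/(2.35+57.2) = 0.039463.
Unemployed = u* × labor force = 0.039463 × 1,566.24 ≈ 61.81 thousand.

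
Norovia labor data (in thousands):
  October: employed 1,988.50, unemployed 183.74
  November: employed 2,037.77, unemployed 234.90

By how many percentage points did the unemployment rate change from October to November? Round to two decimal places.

The unemployment rate changed by +1.88 percentage points.

October: labor force = 1,988.50 + 183.74 = 2,172.24; u = 183.74/2,172.24 = 8.46%.
November: labor force = 2,037.77 + 234.90 = 2,272.67; u = 234.90/2,272.67 = 10.34%.
Change = 10.34% − 8.46% = +1.88 pp.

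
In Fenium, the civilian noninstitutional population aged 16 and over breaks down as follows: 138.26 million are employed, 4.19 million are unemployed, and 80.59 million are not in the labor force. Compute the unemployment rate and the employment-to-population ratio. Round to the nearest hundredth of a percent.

Labor force = employed + unemployed = 138.26 + 4.19 = 142.45 million.
Working-age population = 142.45 + 80.59 = 223.04 million.
Unemployment rate = 4.19 / 142.45 = 2.94%.
Employment-population ratio = 138.26 / 223.04 = 61.99%.

Unemployment rate ≈ 2.94%; employment-population ratio ≈ 61.99%.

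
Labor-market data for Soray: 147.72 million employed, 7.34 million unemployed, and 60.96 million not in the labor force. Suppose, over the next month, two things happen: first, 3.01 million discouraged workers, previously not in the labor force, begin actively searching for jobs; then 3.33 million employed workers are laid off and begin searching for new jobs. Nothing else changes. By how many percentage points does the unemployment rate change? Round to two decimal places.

The unemployment rate changes by +3.92 percentage points.

Initially, labor force = 147.72 + 7.34 = 155.06 million, so u = 7.34/155.06 = 4.73%.
After the first change, unemployed and labor force both rise by 3.01 → E = 147.72, U = 10.35, labor force = 158.07 million.
After the second change, employed falls and unemployed rises by 3.33; labor force unchanged → E = 144.39, U = 13.68, labor force = 158.07 million.
New unemployment rate = 13.68 / 158.07 = 8.65%.
Change = 8.65% − 4.73% = +3.92 percentage points.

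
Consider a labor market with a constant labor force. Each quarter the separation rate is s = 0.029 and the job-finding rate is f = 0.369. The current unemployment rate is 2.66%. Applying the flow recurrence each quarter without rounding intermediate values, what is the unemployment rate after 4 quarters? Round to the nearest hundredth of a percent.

Unemployment rate after four quarters ≈ 6.68%.

With a fixed labor force, u_{t+1} = u_t + s·(1−u_t) − f·u_t = u_t·(1−s−f) + s.
Here 1−s−f = 0.602 and s = 0.029.
u_1 = 0.026600 × 0.602 + 0.029 = 0.045013.
u_2 = 0.045013 × 0.602 + 0.029 = 0.056098.
u_3 = 0.056098 × 0.602 + 0.029 = 0.062771.
u_4 = 0.062771 × 0.602 + 0.029 = 0.066788.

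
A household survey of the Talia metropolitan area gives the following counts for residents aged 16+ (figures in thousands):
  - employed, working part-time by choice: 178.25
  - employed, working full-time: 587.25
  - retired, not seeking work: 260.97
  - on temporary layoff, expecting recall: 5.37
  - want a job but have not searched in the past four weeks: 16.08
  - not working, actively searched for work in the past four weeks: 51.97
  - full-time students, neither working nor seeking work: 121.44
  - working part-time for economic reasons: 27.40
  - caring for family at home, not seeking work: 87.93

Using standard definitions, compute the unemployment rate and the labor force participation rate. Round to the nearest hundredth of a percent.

Unemployment rate ≈ 6.74%; labor force participation rate ≈ 63.61%.

Employed = 178.25 + 587.25 + 27.40 = 792.90 thousand (anyone who worked, including part-time for economic reasons, counts as employed).
Unemployed = 5.37 + 51.97 = 57.34 thousand (jobless and actively searching, or on temporary layoff).
Labor force = 792.90 + 57.34 = 850.24 thousand.
Not in labor force = 260.97 + 16.08 + 121.44 + 87.93 = 486.42 thousand (those not working and not actively searching are outside the labor force — including those who want a job but have given up searching).
Civilian working-age population = 850.24 + 486.42 = 1,336.66 thousand.
Unemployment rate = 57.34 / 850.24 = 6.74%.
Labor force participation rate = 850.24 / 1,336.66 = 63.61%.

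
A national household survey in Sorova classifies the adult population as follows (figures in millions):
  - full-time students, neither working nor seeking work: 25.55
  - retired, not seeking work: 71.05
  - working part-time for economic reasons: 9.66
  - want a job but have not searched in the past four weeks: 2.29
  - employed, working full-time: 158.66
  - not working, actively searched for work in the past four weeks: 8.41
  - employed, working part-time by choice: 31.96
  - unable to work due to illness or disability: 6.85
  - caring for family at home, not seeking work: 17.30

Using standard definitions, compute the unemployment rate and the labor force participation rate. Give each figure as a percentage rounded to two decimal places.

Employed = 9.66 + 158.66 + 31.96 = 200.28 million (anyone who worked, including part-time for economic reasons, counts as employed).
Unemployed = 8.41 million.
Labor force = 200.28 + 8.41 = 208.69 million.
Not in labor force = 25.55 + 71.05 + 2.29 + 6.85 + 17.30 = 123.04 million (those not working and not actively searching are outside the labor force — including those who want a job but have given up searching).
Civilian working-age population = 208.69 + 123.04 = 331.73 million.
Unemployment rate = 8.41 / 208.69 = 4.03%.
Labor force participation rate = 208.69 / 331.73 = 62.91%.

Unemployment rate ≈ 4.03%; labor force participation rate ≈ 62.91%.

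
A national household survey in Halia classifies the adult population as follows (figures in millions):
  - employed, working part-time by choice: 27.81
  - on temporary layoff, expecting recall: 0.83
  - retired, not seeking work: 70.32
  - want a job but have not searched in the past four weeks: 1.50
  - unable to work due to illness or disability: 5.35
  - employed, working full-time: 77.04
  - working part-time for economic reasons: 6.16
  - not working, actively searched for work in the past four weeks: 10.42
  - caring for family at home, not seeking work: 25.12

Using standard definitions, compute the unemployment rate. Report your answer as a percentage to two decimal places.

Employed = 27.81 + 77.04 + 6.16 = 111.01 million (anyone who worked, including part-time for economic reasons, counts as employed).
Unemployed = 0.83 + 10.42 = 11.25 million (jobless and actively searching, or on temporary layoff).
Labor force = 111.01 + 11.25 = 122.26 million.
Unemployment rate = 11.25 / 122.26 = 9.20%.

Unemployment rate ≈ 9.20%.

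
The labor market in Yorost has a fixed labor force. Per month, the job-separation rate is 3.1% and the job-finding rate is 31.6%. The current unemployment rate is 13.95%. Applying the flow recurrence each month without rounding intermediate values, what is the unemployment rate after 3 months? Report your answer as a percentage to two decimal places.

Unemployment rate after three months ≈ 10.33%.

With a fixed labor force, u_{t+1} = u_t + s·(1−u_t) − f·u_t = u_t·(1−s−f) + s.
Here 1−s−f = 0.653 and s = 0.031.
u_1 = 0.139500 × 0.653 + 0.031 = 0.122094.
u_2 = 0.122094 × 0.653 + 0.031 = 0.110727.
u_3 = 0.110727 × 0.653 + 0.031 = 0.103305.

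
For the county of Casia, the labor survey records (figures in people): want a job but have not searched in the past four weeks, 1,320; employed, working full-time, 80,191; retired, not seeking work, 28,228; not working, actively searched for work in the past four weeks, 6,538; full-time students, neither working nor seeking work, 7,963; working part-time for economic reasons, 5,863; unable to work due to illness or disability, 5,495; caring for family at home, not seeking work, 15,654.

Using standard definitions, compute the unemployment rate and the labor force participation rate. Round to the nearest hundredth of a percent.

Employed = 80,191 + 5,863 = 86,054 (anyone who worked, including part-time for economic reasons, counts as employed).
Unemployed = 6,538.
Labor force = 86,054 + 6,538 = 92,592.
Not in labor force = 1,320 + 28,228 + 7,963 + 5,495 + 15,654 = 58,660 (those not working and not actively searching are outside the labor force — including those who want a job but have given up searching).
Civilian working-age population = 92,592 + 58,660 = 151,252.
Unemployment rate = 6,538 / 92,592 = 7.06%.
Labor force participation rate = 92,592 / 151,252 = 61.22%.

Unemployment rate ≈ 7.06%; labor force participation rate ≈ 61.22%.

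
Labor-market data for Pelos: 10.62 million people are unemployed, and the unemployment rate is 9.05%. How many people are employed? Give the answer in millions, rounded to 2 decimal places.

About 106.73 million are employed.

Labor force = U / u = 10.62 / 0.0905 ≈ 117.35 million.
Employed = labor force − unemployed = 117.35 − 10.62 = 106.73 million.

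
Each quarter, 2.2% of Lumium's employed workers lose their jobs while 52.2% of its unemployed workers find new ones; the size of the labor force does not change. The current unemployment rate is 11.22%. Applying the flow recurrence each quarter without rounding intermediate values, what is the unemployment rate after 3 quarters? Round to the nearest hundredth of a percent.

With a fixed labor force, u_{t+1} = u_t + s·(1−u_t) − f·u_t = u_t·(1−s−f) + s.
Here 1−s−f = 0.456 and s = 0.022.
u_1 = 0.112200 × 0.456 + 0.022 = 0.073163.
u_2 = 0.073163 × 0.456 + 0.022 = 0.055362.
u_3 = 0.055362 × 0.456 + 0.022 = 0.047245.

Unemployment rate after three quarters ≈ 4.72%.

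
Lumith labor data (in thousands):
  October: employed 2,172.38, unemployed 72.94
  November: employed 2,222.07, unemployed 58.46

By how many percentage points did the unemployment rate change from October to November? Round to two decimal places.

The unemployment rate changed by −0.69 percentage points.

October: labor force = 2,172.38 + 72.94 = 2,245.32; u = 72.94/2,245.32 = 3.25%.
November: labor force = 2,222.07 + 58.46 = 2,280.53; u = 58.46/2,280.53 = 2.56%.
Change = 2.56% − 3.25% = −0.69 pp.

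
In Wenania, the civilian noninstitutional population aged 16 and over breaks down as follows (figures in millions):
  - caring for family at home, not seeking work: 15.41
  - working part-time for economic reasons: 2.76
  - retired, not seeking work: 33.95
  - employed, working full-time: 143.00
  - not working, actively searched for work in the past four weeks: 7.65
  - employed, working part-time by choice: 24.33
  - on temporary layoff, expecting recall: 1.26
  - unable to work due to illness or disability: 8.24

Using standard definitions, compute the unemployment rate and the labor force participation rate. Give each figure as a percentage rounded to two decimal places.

Unemployment rate ≈ 4.98%; labor force participation rate ≈ 75.66%.

Employed = 2.76 + 143.00 + 24.33 = 170.09 million (anyone who worked, including part-time for economic reasons, counts as employed).
Unemployed = 7.65 + 1.26 = 8.91 million (jobless and actively searching, or on temporary layoff).
Labor force = 170.09 + 8.91 = 179.00 million.
Not in labor force = 15.41 + 33.95 + 8.24 = 57.60 million (those not working and not actively searching are outside the labor force).
Civilian working-age population = 179.00 + 57.60 = 236.60 million.
Unemployment rate = 8.91 / 179.00 = 4.98%.
Labor force participation rate = 179.00 / 236.60 = 75.66%.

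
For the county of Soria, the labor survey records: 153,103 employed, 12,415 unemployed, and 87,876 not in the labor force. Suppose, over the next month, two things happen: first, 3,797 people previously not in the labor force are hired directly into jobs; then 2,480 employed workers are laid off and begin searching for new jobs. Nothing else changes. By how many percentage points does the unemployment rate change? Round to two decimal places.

The unemployment rate changes by +1.30 percentage points.

Initially, labor force = 153,103 + 12,415 = 165,518, so u = 12,415/165,518 = 7.50%.
After the first change, employed and labor force both rise by 3,797; unemployed unchanged → E = 156,900, U = 12,415, labor force = 169,315.
After the second change, employed falls and unemployed rises by 2,480; labor force unchanged → E = 154,420, U = 14,895, labor force = 169,315.
New unemployment rate = 14,895 / 169,315 = 8.80%.
Change = 8.80% − 7.50% = +1.30 percentage points.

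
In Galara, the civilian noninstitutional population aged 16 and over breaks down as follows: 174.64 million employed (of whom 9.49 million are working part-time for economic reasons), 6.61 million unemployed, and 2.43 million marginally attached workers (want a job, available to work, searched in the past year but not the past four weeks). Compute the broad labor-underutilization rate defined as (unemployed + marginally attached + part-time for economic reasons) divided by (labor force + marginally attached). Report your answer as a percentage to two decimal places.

Broad underutilization rate ≈ 10.09%.

Labor force = 174.64 + 6.61 = 181.25 million.
Numerator = 6.61 + 2.43 + 9.49 = 18.53 million.
Denominator = 181.25 + 2.43 = 183.68 million.
Broad rate = 18.53 / 183.68 = 10.09%.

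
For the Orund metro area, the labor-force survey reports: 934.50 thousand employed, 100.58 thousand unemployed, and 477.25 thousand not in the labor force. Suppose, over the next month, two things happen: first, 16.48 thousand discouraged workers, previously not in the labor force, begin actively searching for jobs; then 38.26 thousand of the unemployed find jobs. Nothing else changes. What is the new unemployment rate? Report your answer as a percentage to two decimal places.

Initially, labor force = 934.50 + 100.58 = 1,035.08 thousand, so u = 100.58/1,035.08 = 9.72%.
After the first change, unemployed and labor force both rise by 16.48 → E = 934.50, U = 117.06, labor force = 1,051.56 thousand.
After the second change, unemployed falls and employed rises by 38.26; labor force unchanged → E = 972.76, U = 78.80, labor force = 1,051.56 thousand.
New unemployment rate = 78.80 / 1,051.56 = 7.49%.

New unemployment rate ≈ 7.49%.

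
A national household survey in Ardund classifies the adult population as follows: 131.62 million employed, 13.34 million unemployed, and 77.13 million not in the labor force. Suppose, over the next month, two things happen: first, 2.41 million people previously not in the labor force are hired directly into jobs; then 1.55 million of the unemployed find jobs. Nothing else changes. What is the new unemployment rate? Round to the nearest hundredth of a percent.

Initially, labor force = 131.62 + 13.34 = 144.96 million, so u = 13.34/144.96 = 9.20%.
After the first change, employed and labor force both rise by 2.41; unemployed unchanged → E = 134.03, U = 13.34, labor force = 147.37 million.
After the second change, unemployed falls and employed rises by 1.55; labor force unchanged → E = 135.58, U = 11.79, labor force = 147.37 million.
New unemployment rate = 11.79 / 147.37 = 8.00%.

New unemployment rate ≈ 8.00%.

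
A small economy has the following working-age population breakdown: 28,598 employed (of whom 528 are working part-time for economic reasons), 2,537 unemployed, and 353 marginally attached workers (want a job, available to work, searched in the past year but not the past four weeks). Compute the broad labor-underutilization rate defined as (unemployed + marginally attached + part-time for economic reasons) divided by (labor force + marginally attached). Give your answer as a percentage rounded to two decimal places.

Labor force = 28,598 + 2,537 = 31,135.
Numerator = 2,537 + 353 + 528 = 3,418.
Denominator = 31,135 + 353 = 31,488.
Broad rate = 3,418 / 31,488 = 10.85%.

Broad underutilization rate ≈ 10.85%.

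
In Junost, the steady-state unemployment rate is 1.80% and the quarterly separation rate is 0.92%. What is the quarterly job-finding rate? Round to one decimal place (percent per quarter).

From u* = s/(s+f): f = s·(1−u)/u.
f = 0.92 × (1 − 0.0180) / 0.0180 = 0.9034 / 0.0180 ≈ 50.2% per quarter.

Job-finding rate ≈ 50.2% per quarter.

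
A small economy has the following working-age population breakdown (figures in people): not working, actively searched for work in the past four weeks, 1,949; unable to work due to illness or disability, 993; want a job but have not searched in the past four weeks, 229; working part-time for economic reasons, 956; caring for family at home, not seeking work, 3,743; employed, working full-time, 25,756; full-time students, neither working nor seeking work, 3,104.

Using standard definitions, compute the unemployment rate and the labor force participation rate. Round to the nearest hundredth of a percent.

Employed = 956 + 25,756 = 26,712 (anyone who worked, including part-time for economic reasons, counts as employed).
Unemployed = 1,949.
Labor force = 26,712 + 1,949 = 28,661.
Not in labor force = 993 + 229 + 3,743 + 3,104 = 8,069 (those not working and not actively searching are outside the labor force — including those who want a job but have given up searching).
Civilian working-age population = 28,661 + 8,069 = 36,730.
Unemployment rate = 1,949 / 28,661 = 6.80%.
Labor force participation rate = 28,661 / 36,730 = 78.03%.

Unemployment rate ≈ 6.80%; labor force participation rate ≈ 78.03%.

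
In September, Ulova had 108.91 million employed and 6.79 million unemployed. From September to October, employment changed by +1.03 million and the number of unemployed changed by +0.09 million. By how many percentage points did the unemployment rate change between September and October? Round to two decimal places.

September: labor force = 108.91 + 6.79 = 115.70; u = 6.79/115.70 = 5.87%.
October: labor force = 109.94 + 6.88 = 116.82; u = 6.88/116.82 = 5.89%.
Change = 5.89% − 5.87% = +0.02 pp.

The unemployment rate changed by +0.02 percentage points.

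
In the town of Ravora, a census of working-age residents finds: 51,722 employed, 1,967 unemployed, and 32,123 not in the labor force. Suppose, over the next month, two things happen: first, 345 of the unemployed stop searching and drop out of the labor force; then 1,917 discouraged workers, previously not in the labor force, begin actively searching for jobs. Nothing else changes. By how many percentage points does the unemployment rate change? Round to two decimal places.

Initially, labor force = 51,722 + 1,967 = 53,689, so u = 1,967/53,689 = 3.66%.
After the first change, unemployed and labor force both fall by 345 → E = 51,722, U = 1,622, labor force = 53,344.
After the second change, unemployed and labor force both rise by 1,917 → E = 51,722, U = 3,539, labor force = 55,261.
New unemployment rate = 3,539 / 55,261 = 6.40%.
Change = 6.40% − 3.66% = +2.74 percentage points.

The unemployment rate changes by +2.74 percentage points.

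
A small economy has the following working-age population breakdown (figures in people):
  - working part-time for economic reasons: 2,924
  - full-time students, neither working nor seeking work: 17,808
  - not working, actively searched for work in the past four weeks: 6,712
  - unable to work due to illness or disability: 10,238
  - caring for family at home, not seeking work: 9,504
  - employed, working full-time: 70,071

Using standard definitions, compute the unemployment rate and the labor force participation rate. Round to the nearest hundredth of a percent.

Unemployment rate ≈ 8.42%; labor force participation rate ≈ 67.98%.

Employed = 2,924 + 70,071 = 72,995 (anyone who worked, including part-time for economic reasons, counts as employed).
Unemployed = 6,712.
Labor force = 72,995 + 6,712 = 79,707.
Not in labor force = 17,808 + 10,238 + 9,504 = 37,550 (those not working and not actively searching are outside the labor force).
Civilian working-age population = 79,707 + 37,550 = 117,257.
Unemployment rate = 6,712 / 79,707 = 8.42%.
Labor force participation rate = 79,707 / 117,257 = 67.98%.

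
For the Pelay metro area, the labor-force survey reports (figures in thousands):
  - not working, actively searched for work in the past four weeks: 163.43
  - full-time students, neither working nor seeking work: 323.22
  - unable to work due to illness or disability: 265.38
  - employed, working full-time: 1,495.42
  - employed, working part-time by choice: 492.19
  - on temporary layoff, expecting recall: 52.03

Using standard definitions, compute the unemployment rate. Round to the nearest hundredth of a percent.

Employed = 1,495.42 + 492.19 = 1,987.61 thousand.
Unemployed = 163.43 + 52.03 = 215.46 thousand (jobless and actively searching, or on temporary layoff).
Labor force = 1,987.61 + 215.46 = 2,203.07 thousand.
Unemployment rate = 215.46 / 2,203.07 = 9.78%.

Unemployment rate ≈ 9.78%.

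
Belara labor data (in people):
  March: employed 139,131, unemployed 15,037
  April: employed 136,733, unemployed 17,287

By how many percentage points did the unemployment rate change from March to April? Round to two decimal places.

March: labor force = 139,131 + 15,037 = 154,168; u = 15,037/154,168 = 9.75%.
April: labor force = 136,733 + 17,287 = 154,020; u = 17,287/154,020 = 11.22%.
Change = 11.22% − 9.75% = +1.47 pp.

The unemployment rate changed by +1.47 percentage points.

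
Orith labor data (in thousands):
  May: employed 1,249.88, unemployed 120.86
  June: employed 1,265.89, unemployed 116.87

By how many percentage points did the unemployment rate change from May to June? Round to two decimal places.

The unemployment rate changed by −0.37 percentage points.

May: labor force = 1,249.88 + 120.86 = 1,370.74; u = 120.86/1,370.74 = 8.82%.
June: labor force = 1,265.89 + 116.87 = 1,382.76; u = 116.87/1,382.76 = 8.45%.
Change = 8.45% − 8.82% = −0.37 pp.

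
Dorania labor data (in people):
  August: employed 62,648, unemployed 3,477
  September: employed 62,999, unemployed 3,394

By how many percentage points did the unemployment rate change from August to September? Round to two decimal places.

August: labor force = 62,648 + 3,477 = 66,125; u = 3,477/66,125 = 5.26%.
September: labor force = 62,999 + 3,394 = 66,393; u = 3,394/66,393 = 5.11%.
Change = 5.11% − 5.26% = −0.15 pp.

The unemployment rate changed by −0.15 percentage points.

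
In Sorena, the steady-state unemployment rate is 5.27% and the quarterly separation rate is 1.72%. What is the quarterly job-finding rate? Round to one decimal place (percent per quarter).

Job-finding rate ≈ 30.9% per quarter.

From u* = s/(s+f): f = s·(1−u)/u.
f = 1.72 × (1 − 0.0527) / 0.0527 = 1.6294 / 0.0527 ≈ 30.9% per quarter.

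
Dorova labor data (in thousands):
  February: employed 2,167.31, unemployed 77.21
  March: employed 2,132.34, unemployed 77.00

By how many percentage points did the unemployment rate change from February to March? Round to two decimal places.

February: labor force = 2,167.31 + 77.21 = 2,244.52; u = 77.21/2,244.52 = 3.44%.
March: labor force = 2,132.34 + 77.00 = 2,209.34; u = 77.00/2,209.34 = 3.49%.
Change = 3.49% − 3.44% = +0.05 pp.

The unemployment rate changed by +0.05 percentage points.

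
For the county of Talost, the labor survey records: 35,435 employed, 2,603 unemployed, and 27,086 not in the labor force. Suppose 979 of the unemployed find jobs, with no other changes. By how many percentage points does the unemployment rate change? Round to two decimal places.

The unemployment rate changes by −2.57 percentage points.

Initially, labor force = 35,435 + 2,603 = 38,038, so u = 2,603/38,038 = 6.84%.
After the change, unemployed falls and employed rises by 979; labor force unchanged → E = 36,414, U = 1,624, labor force = 38,038.
New unemployment rate = 1,624 / 38,038 = 4.27%.
Change = 4.27% − 6.84% = −2.57 percentage points.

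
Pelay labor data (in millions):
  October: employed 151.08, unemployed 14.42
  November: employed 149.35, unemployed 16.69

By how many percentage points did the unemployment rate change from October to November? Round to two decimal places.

The unemployment rate changed by +1.34 percentage points.

October: labor force = 151.08 + 14.42 = 165.50; u = 14.42/165.50 = 8.71%.
November: labor force = 149.35 + 16.69 = 166.04; u = 16.69/166.04 = 10.05%.
Change = 10.05% − 8.71% = +1.34 pp.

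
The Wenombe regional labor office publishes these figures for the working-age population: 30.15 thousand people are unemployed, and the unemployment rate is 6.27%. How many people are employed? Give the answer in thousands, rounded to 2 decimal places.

Labor force = U / u = 30.15 / 0.0627 ≈ 480.86 thousand.
Employed = labor force − unemployed = 480.86 − 30.15 = 450.71 thousand.

About 450.71 thousand are employed.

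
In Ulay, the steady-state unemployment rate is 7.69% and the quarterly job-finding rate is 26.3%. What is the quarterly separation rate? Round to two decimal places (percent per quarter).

From u* = s/(s+f): s = u·f/(1−u).
s = 0.0769 × 26.3 / (1 − 0.0769) = 2.0225 / 0.9231 ≈ 2.19% per quarter.

Separation rate ≈ 2.19% per quarter.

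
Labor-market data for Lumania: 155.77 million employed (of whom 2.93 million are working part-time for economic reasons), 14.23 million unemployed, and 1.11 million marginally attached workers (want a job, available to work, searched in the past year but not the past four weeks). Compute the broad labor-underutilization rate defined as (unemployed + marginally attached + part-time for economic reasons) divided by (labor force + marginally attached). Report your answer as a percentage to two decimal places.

Broad underutilization rate ≈ 10.68%.

Labor force = 155.77 + 14.23 = 170.00 million.
Numerator = 14.23 + 1.11 + 2.93 = 18.27 million.
Denominator = 170.00 + 1.11 = 171.11 million.
Broad rate = 18.27 / 171.11 = 10.68%.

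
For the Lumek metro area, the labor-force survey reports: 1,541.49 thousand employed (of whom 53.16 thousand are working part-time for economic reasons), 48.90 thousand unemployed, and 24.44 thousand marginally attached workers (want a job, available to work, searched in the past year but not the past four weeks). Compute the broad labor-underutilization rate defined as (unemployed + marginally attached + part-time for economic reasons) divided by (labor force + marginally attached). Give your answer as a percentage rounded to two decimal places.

Broad underutilization rate ≈ 7.83%.

Labor force = 1,541.49 + 48.90 = 1,590.39 thousand.
Numerator = 48.90 + 24.44 + 53.16 = 126.50 thousand.
Denominator = 1,590.39 + 24.44 = 1,614.83 thousand.
Broad rate = 126.50 / 1,614.83 = 7.83%.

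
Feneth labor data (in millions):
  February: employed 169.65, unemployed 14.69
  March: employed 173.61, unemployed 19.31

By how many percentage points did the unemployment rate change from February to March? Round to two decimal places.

The unemployment rate changed by +2.04 percentage points.

February: labor force = 169.65 + 14.69 = 184.34; u = 14.69/184.34 = 7.97%.
March: labor force = 173.61 + 19.31 = 192.92; u = 19.31/192.92 = 10.01%.
Change = 10.01% − 7.97% = +2.04 pp.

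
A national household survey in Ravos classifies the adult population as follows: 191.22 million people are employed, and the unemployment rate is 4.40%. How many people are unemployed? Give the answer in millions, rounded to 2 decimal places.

Let U be the number unemployed. The labor force is E + U, and U/(E+U) = 0.0440.
So U = 0.0440 × 191.22 / (1 − 0.0440) = 8.4137 / 0.9560 ≈ 8.80 million.

About 8.80 million are unemployed.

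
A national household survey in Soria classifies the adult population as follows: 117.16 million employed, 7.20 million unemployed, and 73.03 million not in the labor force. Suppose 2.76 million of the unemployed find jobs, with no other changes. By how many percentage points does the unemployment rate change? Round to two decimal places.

The unemployment rate changes by −2.22 percentage points.

Initially, labor force = 117.16 + 7.20 = 124.36 million, so u = 7.20/124.36 = 5.79%.
After the change, unemployed falls and employed rises by 2.76; labor force unchanged → E = 119.92, U = 4.44, labor force = 124.36 million.
New unemployment rate = 4.44 / 124.36 = 3.57%.
Change = 3.57% − 5.79% = −2.22 percentage points.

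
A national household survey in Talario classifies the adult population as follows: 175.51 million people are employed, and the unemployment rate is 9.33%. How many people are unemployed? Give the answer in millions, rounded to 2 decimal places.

About 18.06 million are unemployed.

Let U be the number unemployed. The labor force is E + U, and U/(E+U) = 0.0933.
So U = 0.0933 × 175.51 / (1 − 0.0933) = 16.3751 / 0.9067 ≈ 18.06 million.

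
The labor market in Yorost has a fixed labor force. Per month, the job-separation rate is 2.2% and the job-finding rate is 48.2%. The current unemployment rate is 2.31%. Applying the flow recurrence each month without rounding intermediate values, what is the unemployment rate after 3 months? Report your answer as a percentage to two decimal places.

Unemployment rate after three months ≈ 4.11%.

With a fixed labor force, u_{t+1} = u_t + s·(1−u_t) − f·u_t = u_t·(1−s−f) + s.
Here 1−s−f = 0.496 and s = 0.022.
u_1 = 0.023100 × 0.496 + 0.022 = 0.033458.
u_2 = 0.033458 × 0.496 + 0.022 = 0.038595.
u_3 = 0.038595 × 0.496 + 0.022 = 0.041143.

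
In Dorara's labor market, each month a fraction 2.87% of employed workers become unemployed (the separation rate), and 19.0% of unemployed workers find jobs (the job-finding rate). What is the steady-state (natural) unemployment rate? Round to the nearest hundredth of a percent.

Steady-state unemployment rate ≈ 13.12%.

At steady state the flows balance: s·E = f·U, so U/(E+U) = s/(s+f).
u* = 2.87 / (2.87 + 19.0) = 2.87 / 21.87 = 13.12%.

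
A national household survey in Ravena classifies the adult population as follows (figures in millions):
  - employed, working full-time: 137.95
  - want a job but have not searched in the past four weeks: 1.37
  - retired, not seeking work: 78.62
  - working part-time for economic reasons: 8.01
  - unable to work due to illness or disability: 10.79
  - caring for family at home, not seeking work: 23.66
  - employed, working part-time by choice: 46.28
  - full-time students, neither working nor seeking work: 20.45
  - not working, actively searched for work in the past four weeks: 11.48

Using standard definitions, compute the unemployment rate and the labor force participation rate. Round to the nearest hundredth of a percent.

Employed = 137.95 + 8.01 + 46.28 = 192.24 million (anyone who worked, including part-time for economic reasons, counts as employed).
Unemployed = 11.48 million.
Labor force = 192.24 + 11.48 = 203.72 million.
Not in labor force = 1.37 + 78.62 + 10.79 + 23.66 + 20.45 = 134.89 million (those not working and not actively searching are outside the labor force — including those who want a job but have given up searching).
Civilian working-age population = 203.72 + 134.89 = 338.61 million.
Unemployment rate = 11.48 / 203.72 = 5.64%.
Labor force participation rate = 203.72 / 338.61 = 60.16%.

Unemployment rate ≈ 5.64%; labor force participation rate ≈ 60.16%.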